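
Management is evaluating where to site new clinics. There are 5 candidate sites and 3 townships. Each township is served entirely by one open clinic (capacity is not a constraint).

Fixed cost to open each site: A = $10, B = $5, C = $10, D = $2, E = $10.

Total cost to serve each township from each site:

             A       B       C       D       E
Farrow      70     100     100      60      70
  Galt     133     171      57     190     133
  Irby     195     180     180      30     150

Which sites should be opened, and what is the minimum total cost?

For any fixed open set, each township goes to its cheapest open site; total = fixed + service.
{C, D}: Farrow→D 60, Galt→C 57, Irby→D 30. Service 147; fixed 12; total 159.
{B, C, D}: Farrow→D 60, Galt→C 57, Irby→D 30. Service 147; fixed 17; total 164.
{A, C, D}: service 147 + fixed 22 = 169
{A, B, C, D, E}: Farrow→D 60, Galt→C 57, Irby→D 30. Service 147; fixed 37; total 184.
No other subset beats 159.

Open C and D; minimum total cost 159.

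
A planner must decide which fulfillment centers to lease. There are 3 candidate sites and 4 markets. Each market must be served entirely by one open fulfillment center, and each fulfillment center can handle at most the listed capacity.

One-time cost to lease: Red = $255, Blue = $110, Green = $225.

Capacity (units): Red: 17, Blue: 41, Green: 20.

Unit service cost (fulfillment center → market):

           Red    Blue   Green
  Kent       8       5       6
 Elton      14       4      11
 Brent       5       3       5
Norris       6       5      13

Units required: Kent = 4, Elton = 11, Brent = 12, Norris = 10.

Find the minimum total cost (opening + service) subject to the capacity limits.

Minimum total cost: 260

Open {Blue}: Kent→Blue 5·4=20, Elton→Blue 4·11=44, Brent→Blue 3·12=36, Norris→Blue 5·10=50.
Loads: Blue carries 37/41. Service 150; fixed 110; total 260.
Next best feasible plan costs 485.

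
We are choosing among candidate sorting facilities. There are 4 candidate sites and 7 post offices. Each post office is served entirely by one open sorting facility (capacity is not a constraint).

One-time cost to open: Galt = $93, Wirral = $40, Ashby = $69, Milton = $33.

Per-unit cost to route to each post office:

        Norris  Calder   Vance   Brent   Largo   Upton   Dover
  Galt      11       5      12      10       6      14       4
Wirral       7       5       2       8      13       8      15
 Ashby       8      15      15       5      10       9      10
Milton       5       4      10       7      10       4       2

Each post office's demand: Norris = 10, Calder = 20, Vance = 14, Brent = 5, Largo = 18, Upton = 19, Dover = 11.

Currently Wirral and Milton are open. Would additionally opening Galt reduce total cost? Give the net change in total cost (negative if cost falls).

No — net change +21 (cost rises by 21).

Current service cost with {Wirral, Milton}: 471.
Adding Galt: each post office re-picks its cheapest; new service cost 399, saving 72.
Extra fixed cost: 93. Net change = 93 − 72 = 21.
(Totals: 544 → 565.)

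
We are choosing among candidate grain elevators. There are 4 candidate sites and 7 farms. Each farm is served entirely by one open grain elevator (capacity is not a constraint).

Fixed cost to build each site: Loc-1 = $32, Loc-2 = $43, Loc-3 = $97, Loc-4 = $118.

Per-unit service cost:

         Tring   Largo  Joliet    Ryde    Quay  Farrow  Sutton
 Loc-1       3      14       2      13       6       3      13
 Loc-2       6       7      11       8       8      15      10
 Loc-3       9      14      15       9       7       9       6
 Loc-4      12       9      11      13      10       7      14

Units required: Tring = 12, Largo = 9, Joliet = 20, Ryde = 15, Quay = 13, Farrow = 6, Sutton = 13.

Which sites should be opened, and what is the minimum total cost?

For any fixed open set, each farm goes to its cheapest open site; total = fixed + service.
{Loc-1, Loc-2}: Tring→Loc-1 3·12=36, Largo→Loc-2 7·9=63, Joliet→Loc-1 2·20=40, Ryde→Loc-2 8·15=120, Quay→Loc-1 6·13=78, Farrow→Loc-1 3·6=18, Sutton→Loc-2 10·13=130. Service 485; fixed 75; total 560.
{Loc-1, Loc-2, Loc-3}: Tring→Loc-1 3·12=36, Largo→Loc-2 7·9=63, Joliet→Loc-1 2·20=40, Ryde→Loc-2 8·15=120, Quay→Loc-1 6·13=78, Farrow→Loc-1 3·6=18, Sutton→Loc-3 6·13=78. Service 433; fixed 172; total 605.
{Loc-1, Loc-3}: service 511 + fixed 129 = 640
{Loc-1, Loc-2, Loc-3, Loc-4}: service 433 + fixed 290 = 723
No other subset beats 560.

Open Loc-1 and Loc-2; minimum total cost 560.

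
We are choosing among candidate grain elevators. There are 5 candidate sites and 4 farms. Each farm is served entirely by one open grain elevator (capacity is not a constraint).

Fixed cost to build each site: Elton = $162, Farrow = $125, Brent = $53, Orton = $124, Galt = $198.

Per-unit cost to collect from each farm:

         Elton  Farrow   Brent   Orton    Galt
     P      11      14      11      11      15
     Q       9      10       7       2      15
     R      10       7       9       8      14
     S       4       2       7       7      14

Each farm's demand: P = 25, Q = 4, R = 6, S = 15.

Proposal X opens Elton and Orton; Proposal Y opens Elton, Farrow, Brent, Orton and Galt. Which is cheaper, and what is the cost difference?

Proposal X is cheaper by 340.

Proposal X: {Elton, Orton}: P→Elton 11·25=275, Q→Orton 2·4=8, R→Orton 8·6=48, S→Elton 4·15=60. Service 391; fixed 286; total 677.
Proposal Y: {Elton, Farrow, Brent, Orton, Galt}: P→Elton 11·25=275, Q→Orton 2·4=8, R→Farrow 7·6=42, S→Farrow 2·15=30. Service 355; fixed 662; total 1017.
Difference: |677 − 1017| = 340.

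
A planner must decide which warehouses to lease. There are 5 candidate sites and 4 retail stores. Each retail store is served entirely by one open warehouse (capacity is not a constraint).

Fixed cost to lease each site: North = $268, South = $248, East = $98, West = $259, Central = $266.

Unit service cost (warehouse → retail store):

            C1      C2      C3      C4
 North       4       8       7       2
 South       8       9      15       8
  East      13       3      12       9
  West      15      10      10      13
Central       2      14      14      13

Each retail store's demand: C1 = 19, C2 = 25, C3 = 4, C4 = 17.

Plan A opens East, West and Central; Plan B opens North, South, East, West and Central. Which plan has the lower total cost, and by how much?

Plan A is cheaper by 385.

Plan A: {East, West, Central}: C1→Central 2·19=38, C2→East 3·25=75, C3→West 10·4=40, C4→East 9·17=153. Service 306; fixed 623; total 929.
Plan B: {North, South, East, West, Central}: C1→Central 2·19=38, C2→East 3·25=75, C3→North 7·4=28, C4→North 2·17=34. Service 175; fixed 1139; total 1314.
Difference: |929 − 1314| = 385.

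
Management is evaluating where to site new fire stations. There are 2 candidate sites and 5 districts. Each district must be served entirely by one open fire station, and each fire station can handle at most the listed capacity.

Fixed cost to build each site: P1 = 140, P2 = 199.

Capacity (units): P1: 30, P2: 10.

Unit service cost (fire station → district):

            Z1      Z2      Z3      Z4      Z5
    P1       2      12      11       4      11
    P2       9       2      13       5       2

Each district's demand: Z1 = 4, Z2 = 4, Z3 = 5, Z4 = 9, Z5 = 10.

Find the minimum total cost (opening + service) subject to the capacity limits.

Open {P1, P2}: Z1→P1 2·4=8, Z2→P1 12·4=48, Z3→P1 11·5=55, Z4→P1 4·9=36, Z5→P2 2·10=20.
Loads: P1 carries 22/30, P2 carries 10/10. Service 167; fixed 339; total 506.
Next best feasible plan costs 556.

Minimum total cost: 506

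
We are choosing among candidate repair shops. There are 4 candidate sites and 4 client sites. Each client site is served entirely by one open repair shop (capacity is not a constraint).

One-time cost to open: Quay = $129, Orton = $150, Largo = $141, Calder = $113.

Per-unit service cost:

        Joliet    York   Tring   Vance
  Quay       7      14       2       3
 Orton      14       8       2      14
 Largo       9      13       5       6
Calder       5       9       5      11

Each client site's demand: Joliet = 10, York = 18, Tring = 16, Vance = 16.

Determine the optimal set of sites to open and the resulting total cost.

For any fixed open set, each client site goes to its cheapest open site; total = fixed + service.
{Quay}: Joliet→Quay 7·10=70, York→Quay 14·18=252, Tring→Quay 2·16=32, Vance→Quay 3·16=48. Service 402; fixed 129; total 531.
{Quay, Calder}: service 292 + fixed 242 = 534
{Quay, Orton}: Joliet→Quay 7·10=70, York→Orton 8·18=144, Tring→Quay 2·16=32, Vance→Quay 3·16=48. Service 294; fixed 279; total 573.
{Quay, Orton, Largo, Calder}: service 274 + fixed 533 = 807
(All 15 nonempty subsets were checked; Quay only is lowest.)

Open Quay only; minimum total cost 531.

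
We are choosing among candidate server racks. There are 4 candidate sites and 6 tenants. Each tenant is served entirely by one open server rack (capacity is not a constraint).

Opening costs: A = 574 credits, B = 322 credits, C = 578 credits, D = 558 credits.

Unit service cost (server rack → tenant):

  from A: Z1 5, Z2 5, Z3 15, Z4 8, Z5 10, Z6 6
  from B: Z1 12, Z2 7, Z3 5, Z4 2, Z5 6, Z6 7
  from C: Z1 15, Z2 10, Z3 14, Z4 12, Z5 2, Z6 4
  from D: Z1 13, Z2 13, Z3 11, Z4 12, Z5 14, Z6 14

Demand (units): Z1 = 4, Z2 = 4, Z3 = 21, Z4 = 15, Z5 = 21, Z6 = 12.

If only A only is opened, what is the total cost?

Each tenant is assigned to its cheapest site among the open ones.
{A}: Z1→A 5·4=20, Z2→A 5·4=20, Z3→A 15·21=315, Z4→A 8·15=120, Z5→A 10·21=210, Z6→A 6·12=72. Service 757; fixed 574; total 1331.

Total cost: 1331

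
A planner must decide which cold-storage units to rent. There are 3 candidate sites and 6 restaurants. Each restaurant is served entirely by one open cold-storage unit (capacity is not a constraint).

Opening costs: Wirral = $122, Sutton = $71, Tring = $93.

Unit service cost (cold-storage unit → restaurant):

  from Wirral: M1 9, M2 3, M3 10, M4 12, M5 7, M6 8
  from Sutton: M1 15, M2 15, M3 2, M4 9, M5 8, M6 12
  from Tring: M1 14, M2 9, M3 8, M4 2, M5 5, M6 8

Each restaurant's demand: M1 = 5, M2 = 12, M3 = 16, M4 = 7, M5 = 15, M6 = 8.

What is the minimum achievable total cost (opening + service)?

For any fixed open set, each restaurant goes to its cheapest open site; total = fixed + service.
{Sutton, Tring}: M1→Tring 14·5=70, M2→Tring 9·12=108, M3→Sutton 2·16=32, M4→Tring 2·7=14, M5→Tring 5·15=75, M6→Tring 8·8=64. Service 363; fixed 164; total 527.
{Wirral, Sutton}: M1→Wirral 9·5=45, M2→Wirral 3·12=36, M3→Sutton 2·16=32, M4→Sutton 9·7=63, M5→Wirral 7·15=105, M6→Wirral 8·8=64. Service 345; fixed 193; total 538.
{Wirral, Sutton, Tring}: M1→Wirral 9·5=45, M2→Wirral 3·12=36, M3→Sutton 2·16=32, M4→Tring 2·7=14, M5→Tring 5·15=75, M6→Wirral 8·8=64. Service 266; fixed 286; total 552.
{Sutton}: service 566 + fixed 71 = 637
(All 7 nonempty subsets were checked; Sutton and Tring is lowest.)

Minimum total cost: 527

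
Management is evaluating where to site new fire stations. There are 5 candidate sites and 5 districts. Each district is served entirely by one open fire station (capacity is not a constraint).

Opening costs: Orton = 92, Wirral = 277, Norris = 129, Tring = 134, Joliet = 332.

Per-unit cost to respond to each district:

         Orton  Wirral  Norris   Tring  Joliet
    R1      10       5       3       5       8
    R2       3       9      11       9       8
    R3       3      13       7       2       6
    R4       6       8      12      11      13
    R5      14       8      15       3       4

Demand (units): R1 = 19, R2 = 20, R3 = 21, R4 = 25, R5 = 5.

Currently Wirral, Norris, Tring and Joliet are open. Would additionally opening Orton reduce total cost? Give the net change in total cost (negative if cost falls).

Yes — net change −58 (cost falls by 58).

Current service cost with {Wirral, Norris, Tring, Joliet}: 474.
Adding Orton: each district re-picks its cheapest; new service cost 324, saving 150.
Extra fixed cost: 92. Net change = 92 − 150 = -58.
(Totals: 1346 → 1288.)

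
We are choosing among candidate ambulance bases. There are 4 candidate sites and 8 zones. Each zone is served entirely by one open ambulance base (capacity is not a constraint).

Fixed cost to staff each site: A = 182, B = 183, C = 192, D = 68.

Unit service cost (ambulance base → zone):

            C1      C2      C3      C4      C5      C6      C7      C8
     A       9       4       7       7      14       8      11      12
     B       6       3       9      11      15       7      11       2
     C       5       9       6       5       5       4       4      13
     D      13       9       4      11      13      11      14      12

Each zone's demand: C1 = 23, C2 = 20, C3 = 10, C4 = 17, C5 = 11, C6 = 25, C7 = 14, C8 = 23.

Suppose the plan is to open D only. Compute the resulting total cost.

Total cost: 1664

Each zone is assigned to its cheapest site among the open ones.
{D}: C1→D 13·23=299, C2→D 9·20=180, C3→D 4·10=40, C4→D 11·17=187, C5→D 13·11=143, C6→D 11·25=275, C7→D 14·14=196, C8→D 12·23=276. Service 1596; fixed 68; total 1664.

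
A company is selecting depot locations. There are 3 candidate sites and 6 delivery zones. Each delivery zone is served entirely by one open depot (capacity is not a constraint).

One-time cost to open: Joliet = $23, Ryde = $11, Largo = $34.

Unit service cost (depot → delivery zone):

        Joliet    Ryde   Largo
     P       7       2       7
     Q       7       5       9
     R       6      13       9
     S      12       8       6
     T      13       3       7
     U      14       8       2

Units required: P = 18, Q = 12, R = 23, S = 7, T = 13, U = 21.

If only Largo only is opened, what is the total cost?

Each delivery zone is assigned to its cheapest site among the open ones.
{Largo}: P→Largo 7·18=126, Q→Largo 9·12=108, R→Largo 9·23=207, S→Largo 6·7=42, T→Largo 7·13=91, U→Largo 2·21=42. Service 616; fixed 34; total 650.

Total cost: 650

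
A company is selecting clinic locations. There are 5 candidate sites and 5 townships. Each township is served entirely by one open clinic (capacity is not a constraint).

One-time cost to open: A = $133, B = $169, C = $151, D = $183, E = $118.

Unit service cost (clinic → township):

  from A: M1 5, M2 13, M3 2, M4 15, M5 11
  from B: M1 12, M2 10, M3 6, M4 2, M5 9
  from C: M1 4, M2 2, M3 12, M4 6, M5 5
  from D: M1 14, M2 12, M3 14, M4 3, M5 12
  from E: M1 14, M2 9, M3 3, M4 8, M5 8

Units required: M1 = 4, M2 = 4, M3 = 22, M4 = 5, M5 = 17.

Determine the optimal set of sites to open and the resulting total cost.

Open E only; minimum total cost 452.

For any fixed open set, each township goes to its cheapest open site; total = fixed + service.
{E}: M1→E 14·4=56, M2→E 9·4=36, M3→E 3·22=66, M4→E 8·5=40, M5→E 8·17=136. Service 334; fixed 118; total 452.
{A, C}: M1→C 4·4=16, M2→C 2·4=8, M3→A 2·22=44, M4→C 6·5=30, M5→C 5·17=85. Service 183; fixed 284; total 467.
{C, E}: service 205 + fixed 269 = 474
{A, B, C, D, E}: service 163 + fixed 754 = 917
No other subset beats 452.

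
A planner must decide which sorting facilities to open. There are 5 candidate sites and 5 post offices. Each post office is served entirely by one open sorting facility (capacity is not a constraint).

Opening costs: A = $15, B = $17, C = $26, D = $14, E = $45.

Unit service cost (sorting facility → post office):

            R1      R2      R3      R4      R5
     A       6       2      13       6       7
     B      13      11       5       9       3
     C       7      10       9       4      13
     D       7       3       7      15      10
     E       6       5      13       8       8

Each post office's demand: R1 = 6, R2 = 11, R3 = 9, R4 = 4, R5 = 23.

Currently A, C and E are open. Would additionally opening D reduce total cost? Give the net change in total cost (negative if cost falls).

Yes — net change −4 (cost falls by 4).

Current service cost with {A, C, E}: 316.
Adding D: each post office re-picks its cheapest; new service cost 298, saving 18.
Extra fixed cost: 14. Net change = 14 − 18 = -4.
(Totals: 402 → 398.)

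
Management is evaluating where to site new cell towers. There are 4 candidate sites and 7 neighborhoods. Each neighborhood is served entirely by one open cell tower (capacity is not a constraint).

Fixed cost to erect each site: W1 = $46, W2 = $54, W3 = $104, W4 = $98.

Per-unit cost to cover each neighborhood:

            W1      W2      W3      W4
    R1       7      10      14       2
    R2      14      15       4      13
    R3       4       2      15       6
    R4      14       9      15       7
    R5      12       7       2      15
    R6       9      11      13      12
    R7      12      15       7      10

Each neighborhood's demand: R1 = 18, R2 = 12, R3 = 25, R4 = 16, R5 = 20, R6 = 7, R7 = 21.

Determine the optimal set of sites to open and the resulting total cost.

For any fixed open set, each neighborhood goes to its cheapest open site; total = fixed + service.
{W2, W3, W4}: R1→W4 2·18=36, R2→W3 4·12=48, R3→W2 2·25=50, R4→W4 7·16=112, R5→W3 2·20=40, R6→W2 11·7=77, R7→W3 7·21=147. Service 510; fixed 256; total 766.
{W1, W3, W4}: service 546 + fixed 248 = 794
{W1, W2, W3, W4}: service 496 + fixed 302 = 798
{W1}: R1→W1 7·18=126, R2→W1 14·12=168, R3→W1 4·25=100, R4→W1 14·16=224, R5→W1 12·20=240, R6→W1 9·7=63, R7→W1 12·21=252. Service 1173; fixed 46; total 1219.
No other subset beats 766.

Open W2, W3 and W4; minimum total cost 766.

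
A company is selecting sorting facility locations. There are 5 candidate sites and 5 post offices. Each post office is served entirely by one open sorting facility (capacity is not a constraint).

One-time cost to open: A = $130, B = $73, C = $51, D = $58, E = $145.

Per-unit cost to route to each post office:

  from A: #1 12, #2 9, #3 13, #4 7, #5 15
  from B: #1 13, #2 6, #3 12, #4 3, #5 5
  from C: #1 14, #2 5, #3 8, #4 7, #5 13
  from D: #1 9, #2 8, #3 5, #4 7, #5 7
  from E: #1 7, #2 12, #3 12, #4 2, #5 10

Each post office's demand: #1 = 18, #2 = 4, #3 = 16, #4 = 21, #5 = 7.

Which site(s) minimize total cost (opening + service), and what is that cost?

For any fixed open set, each post office goes to its cheapest open site; total = fixed + service.
{B, D}: #1→D 9·18=162, #2→B 6·4=24, #3→D 5·16=80, #4→B 3·21=63, #5→B 5·7=35. Service 364; fixed 131; total 495.
{D}: #1→D 9·18=162, #2→D 8·4=32, #3→D 5·16=80, #4→D 7·21=147, #5→D 7·7=49. Service 470; fixed 58; total 528.
{D, E}: #1→E 7·18=126, #2→D 8·4=32, #3→D 5·16=80, #4→E 2·21=42, #5→D 7·7=49. Service 329; fixed 203; total 532.
{A, B, C, D, E}: service 303 + fixed 457 = 760
No other subset beats 495.

Open B and D; minimum total cost 495.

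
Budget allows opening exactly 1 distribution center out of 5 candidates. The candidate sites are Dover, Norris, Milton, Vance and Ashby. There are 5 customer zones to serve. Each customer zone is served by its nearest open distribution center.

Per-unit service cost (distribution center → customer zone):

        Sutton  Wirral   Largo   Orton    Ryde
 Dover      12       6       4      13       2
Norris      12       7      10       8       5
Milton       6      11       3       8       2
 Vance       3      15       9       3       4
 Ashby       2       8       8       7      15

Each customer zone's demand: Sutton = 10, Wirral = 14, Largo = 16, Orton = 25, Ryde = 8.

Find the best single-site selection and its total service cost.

Choose Milton only; total service cost 478.

With exactly 1 open, each customer zone uses its cheapest among the chosen.
{Milton}: Sutton→Milton 6·10=60, Wirral→Milton 11·14=154, Largo→Milton 3·16=48, Orton→Milton 8·25=200, Ryde→Milton 2·8=16. Service cost 478.
{Vance}: service cost 491
{Ashby}: service cost 555
Among all 5 size-1 choices, {Milton} is lowest.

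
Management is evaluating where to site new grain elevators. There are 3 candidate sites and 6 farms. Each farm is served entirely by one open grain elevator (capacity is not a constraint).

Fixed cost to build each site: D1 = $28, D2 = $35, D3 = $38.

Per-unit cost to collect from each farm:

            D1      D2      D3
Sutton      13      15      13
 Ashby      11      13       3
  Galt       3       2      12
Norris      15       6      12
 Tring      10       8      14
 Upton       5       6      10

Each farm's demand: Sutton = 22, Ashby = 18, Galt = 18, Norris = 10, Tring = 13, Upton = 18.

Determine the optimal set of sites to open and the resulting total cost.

Open D2 and D3; minimum total cost 721.

For any fixed open set, each farm goes to its cheapest open site; total = fixed + service.
{D2, D3}: Sutton→D3 13·22=286, Ashby→D3 3·18=54, Galt→D2 2·18=36, Norris→D2 6·10=60, Tring→D2 8·13=104, Upton→D2 6·18=108. Service 648; fixed 73; total 721.
{D1, D2, D3}: service 630 + fixed 101 = 731
{D1, D3}: Sutton→D1 13·22=286, Ashby→D3 3·18=54, Galt→D1 3·18=54, Norris→D3 12·10=120, Tring→D1 10·13=130, Upton→D1 5·18=90. Service 734; fixed 66; total 800.
{D1}: Sutton→D1 13·22=286, Ashby→D1 11·18=198, Galt→D1 3·18=54, Norris→D1 15·10=150, Tring→D1 10·13=130, Upton→D1 5·18=90. Service 908; fixed 28; total 936.
(All 7 nonempty subsets were checked; D2 and D3 is lowest.)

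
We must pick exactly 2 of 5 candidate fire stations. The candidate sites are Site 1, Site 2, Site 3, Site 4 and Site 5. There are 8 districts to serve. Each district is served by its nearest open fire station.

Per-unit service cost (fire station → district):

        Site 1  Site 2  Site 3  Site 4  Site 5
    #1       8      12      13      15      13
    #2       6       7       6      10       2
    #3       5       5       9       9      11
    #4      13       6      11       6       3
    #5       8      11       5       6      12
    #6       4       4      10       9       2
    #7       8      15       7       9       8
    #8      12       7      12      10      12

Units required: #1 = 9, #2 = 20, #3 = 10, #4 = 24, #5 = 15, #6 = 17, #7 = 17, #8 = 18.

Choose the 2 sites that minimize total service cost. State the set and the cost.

Choose Site 2 and Site 5; total service cost 731.

With exactly 2 open, each district uses its cheapest among the chosen.
{Site 2, Site 5}: #1→Site 2 12·9=108, #2→Site 5 2·20=40, #3→Site 2 5·10=50, #4→Site 5 3·24=72, #5→Site 2 11·15=165, #6→Site 5 2·17=34, #7→Site 5 8·17=136, #8→Site 2 7·18=126. Service cost 731.
{Site 1, Site 5}: service cost 740
{Site 4, Site 5}: service cost 759
Among all 10 size-2 choices, {Site 2, Site 5} is lowest.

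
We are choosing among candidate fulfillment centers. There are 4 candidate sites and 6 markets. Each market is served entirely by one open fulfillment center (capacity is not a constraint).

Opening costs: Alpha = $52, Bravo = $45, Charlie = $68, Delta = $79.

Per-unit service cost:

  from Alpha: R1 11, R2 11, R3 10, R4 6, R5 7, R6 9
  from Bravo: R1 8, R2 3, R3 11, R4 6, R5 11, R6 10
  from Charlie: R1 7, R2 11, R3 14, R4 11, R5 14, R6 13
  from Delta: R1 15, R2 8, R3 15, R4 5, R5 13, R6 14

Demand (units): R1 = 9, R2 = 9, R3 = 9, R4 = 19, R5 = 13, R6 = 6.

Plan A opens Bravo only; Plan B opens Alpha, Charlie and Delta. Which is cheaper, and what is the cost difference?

Plan A is cheaper by 104.

Plan A: {Bravo}: R1→Bravo 8·9=72, R2→Bravo 3·9=27, R3→Bravo 11·9=99, R4→Bravo 6·19=114, R5→Bravo 11·13=143, R6→Bravo 10·6=60. Service 515; fixed 45; total 560.
Plan B: {Alpha, Charlie, Delta}: R1→Charlie 7·9=63, R2→Delta 8·9=72, R3→Alpha 10·9=90, R4→Delta 5·19=95, R5→Alpha 7·13=91, R6→Alpha 9·6=54. Service 465; fixed 199; total 664.
Difference: |560 − 664| = 104.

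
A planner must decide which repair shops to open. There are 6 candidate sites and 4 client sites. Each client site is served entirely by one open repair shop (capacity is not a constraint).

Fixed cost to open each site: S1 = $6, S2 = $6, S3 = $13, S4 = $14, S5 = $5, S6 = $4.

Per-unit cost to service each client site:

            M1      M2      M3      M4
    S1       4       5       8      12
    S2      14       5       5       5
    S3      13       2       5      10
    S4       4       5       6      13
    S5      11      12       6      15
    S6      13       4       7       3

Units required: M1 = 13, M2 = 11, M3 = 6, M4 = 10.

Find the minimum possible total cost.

For any fixed open set, each client site goes to its cheapest open site; total = fixed + service.
{S1, S3, S6}: M1→S1 4·13=52, M2→S3 2·11=22, M3→S3 5·6=30, M4→S6 3·10=30. Service 134; fixed 23; total 157.
{S1, S3, S5, S6}: service 134 + fixed 28 = 162
{S1, S2, S3, S6}: M1→S1 4·13=52, M2→S3 2·11=22, M3→S2 5·6=30, M4→S6 3·10=30. Service 134; fixed 29; total 163.
{S1, S2, S3, S4, S5, S6}: service 134 + fixed 48 = 182
No other subset beats 157.

Minimum total cost: 157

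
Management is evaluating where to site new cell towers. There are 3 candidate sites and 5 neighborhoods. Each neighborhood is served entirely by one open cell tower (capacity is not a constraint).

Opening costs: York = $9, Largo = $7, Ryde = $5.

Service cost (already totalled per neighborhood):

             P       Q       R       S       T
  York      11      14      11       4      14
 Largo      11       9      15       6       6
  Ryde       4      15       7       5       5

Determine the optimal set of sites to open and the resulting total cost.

Open Ryde only; minimum total cost 41.

For any fixed open set, each neighborhood goes to its cheapest open site; total = fixed + service.
{Ryde}: P→Ryde 4, Q→Ryde 15, R→Ryde 7, S→Ryde 5, T→Ryde 5. Service 36; fixed 5; total 41.
{Largo, Ryde}: P→Ryde 4, Q→Largo 9, R→Ryde 7, S→Ryde 5, T→Ryde 5. Service 30; fixed 12; total 42.
{York, Ryde}: P→Ryde 4, Q→York 14, R→Ryde 7, S→York 4, T→Ryde 5. Service 34; fixed 14; total 48.
{York, Largo, Ryde}: P→Ryde 4, Q→Largo 9, R→Ryde 7, S→York 4, T→Ryde 5. Service 29; fixed 21; total 50.
(All 7 nonempty subsets were checked; Ryde only is lowest.)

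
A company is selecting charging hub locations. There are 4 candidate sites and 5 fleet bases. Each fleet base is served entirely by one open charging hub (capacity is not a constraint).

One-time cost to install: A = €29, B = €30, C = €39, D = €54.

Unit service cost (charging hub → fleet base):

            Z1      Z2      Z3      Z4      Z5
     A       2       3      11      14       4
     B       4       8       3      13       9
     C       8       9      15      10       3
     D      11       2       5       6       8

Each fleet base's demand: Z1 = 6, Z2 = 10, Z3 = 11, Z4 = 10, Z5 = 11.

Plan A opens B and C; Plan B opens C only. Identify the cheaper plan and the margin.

Plan A: {B, C}: Z1→B 4·6=24, Z2→B 8·10=80, Z3→B 3·11=33, Z4→C 10·10=100, Z5→C 3·11=33. Service 270; fixed 69; total 339.
Plan B: {C}: Z1→C 8·6=48, Z2→C 9·10=90, Z3→C 15·11=165, Z4→C 10·10=100, Z5→C 3·11=33. Service 436; fixed 39; total 475.
Difference: |339 − 475| = 136.

Plan A is cheaper by 136.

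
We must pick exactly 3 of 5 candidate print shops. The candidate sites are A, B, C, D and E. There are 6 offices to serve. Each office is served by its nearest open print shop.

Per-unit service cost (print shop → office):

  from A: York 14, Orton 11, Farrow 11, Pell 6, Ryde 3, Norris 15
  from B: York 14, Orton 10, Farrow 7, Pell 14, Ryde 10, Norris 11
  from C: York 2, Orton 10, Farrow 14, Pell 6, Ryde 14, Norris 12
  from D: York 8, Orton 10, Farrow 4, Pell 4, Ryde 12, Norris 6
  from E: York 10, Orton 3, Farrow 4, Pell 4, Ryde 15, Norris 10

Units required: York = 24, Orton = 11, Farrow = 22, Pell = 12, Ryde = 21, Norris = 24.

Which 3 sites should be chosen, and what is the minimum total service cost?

Choose A, C and D; total service cost 501.

With exactly 3 open, each office uses its cheapest among the chosen.
{A, C, D}: York→C 2·24=48, Orton→C 10·11=110, Farrow→D 4·22=88, Pell→D 4·12=48, Ryde→A 3·21=63, Norris→D 6·24=144. Service cost 501.
{A, C, E}: service cost 520
{A, D, E}: service cost 568
Among all 10 size-3 choices, {A, C, D} is lowest.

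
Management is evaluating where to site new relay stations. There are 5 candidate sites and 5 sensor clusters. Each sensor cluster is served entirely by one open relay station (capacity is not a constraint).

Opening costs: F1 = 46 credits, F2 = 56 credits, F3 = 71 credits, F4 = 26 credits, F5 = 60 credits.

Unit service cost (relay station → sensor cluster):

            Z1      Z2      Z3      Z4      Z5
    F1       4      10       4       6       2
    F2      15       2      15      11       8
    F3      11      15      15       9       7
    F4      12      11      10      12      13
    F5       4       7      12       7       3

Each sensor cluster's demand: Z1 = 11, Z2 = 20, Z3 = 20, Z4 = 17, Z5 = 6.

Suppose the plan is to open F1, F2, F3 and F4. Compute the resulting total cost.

Total cost: 477

Each sensor cluster is assigned to its cheapest site among the open ones.
{F1, F2, F3, F4}: Z1→F1 4·11=44, Z2→F2 2·20=40, Z3→F1 4·20=80, Z4→F1 6·17=102, Z5→F1 2·6=12. Service 278; fixed 199; total 477.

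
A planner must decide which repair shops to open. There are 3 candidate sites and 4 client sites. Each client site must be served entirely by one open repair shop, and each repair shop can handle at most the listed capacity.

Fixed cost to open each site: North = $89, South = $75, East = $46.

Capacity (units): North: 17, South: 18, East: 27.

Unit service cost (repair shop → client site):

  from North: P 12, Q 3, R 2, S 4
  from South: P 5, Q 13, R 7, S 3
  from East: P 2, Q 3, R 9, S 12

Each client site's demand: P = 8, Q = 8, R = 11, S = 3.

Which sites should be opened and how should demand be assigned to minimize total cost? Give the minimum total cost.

Minimum total cost: 209

Open {North, East}: P→East 2·8=16, Q→East 3·8=24, R→North 2·11=22, S→North 4·3=12.
Loads: North carries 14/17, East carries 16/27. Service 74; fixed 135; total 209.
Next best feasible plan costs 233.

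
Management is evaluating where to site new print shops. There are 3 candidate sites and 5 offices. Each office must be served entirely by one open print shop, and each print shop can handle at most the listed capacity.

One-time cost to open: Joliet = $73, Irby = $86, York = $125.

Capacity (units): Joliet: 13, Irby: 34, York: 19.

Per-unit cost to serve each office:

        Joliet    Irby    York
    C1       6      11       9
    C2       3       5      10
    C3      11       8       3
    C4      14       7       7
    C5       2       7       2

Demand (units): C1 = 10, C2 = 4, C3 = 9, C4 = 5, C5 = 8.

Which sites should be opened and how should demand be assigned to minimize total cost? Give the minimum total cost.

Minimum total cost: 402

Open {Joliet, Irby}: C1→Joliet 6·10=60, C2→Irby 5·4=20, C3→Irby 8·9=72, C4→Irby 7·5=35, C5→Irby 7·8=56.
Loads: Joliet carries 10/13, Irby carries 26/34. Service 243; fixed 159; total 402.
Next best feasible plan costs 404.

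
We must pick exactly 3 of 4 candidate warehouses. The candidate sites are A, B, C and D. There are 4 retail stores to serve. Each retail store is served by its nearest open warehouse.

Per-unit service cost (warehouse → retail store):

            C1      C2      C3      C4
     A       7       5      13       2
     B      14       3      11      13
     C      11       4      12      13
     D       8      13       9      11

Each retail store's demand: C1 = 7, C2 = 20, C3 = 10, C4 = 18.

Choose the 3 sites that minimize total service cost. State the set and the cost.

With exactly 3 open, each retail store uses its cheapest among the chosen.
{A, B, D}: C1→A 7·7=49, C2→B 3·20=60, C3→D 9·10=90, C4→A 2·18=36. Service cost 235.
{A, B, C}: service cost 255
{A, C, D}: service cost 255
Among all 4 size-3 choices, {A, B, D} is lowest.

Choose A, B and D; total service cost 235.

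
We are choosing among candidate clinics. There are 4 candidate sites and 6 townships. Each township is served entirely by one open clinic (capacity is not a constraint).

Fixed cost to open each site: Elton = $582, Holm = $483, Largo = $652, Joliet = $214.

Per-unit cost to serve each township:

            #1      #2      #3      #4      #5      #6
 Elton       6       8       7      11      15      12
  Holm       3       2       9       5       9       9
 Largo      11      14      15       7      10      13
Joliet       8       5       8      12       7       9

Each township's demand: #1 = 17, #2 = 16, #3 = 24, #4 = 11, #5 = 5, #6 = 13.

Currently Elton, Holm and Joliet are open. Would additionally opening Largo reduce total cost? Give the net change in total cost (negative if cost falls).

Current service cost with {Elton, Holm, Joliet}: 458.
Adding Largo: each township re-picks its cheapest; new service cost 458, saving 0.
Extra fixed cost: 652. Net change = 652 − 0 = 652.
(Totals: 1737 → 2389.)

No — net change +652 (cost rises by 652).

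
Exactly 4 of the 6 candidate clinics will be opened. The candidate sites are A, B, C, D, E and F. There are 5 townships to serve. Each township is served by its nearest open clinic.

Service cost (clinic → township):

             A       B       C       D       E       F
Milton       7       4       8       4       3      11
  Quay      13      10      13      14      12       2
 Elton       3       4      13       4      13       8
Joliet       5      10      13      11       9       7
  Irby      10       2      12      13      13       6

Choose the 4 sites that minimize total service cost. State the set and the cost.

With exactly 4 open, each township uses its cheapest among the chosen.
{A, B, E, F}: Milton→E 3, Quay→F 2, Elton→A 3, Joliet→A 5, Irby→B 2. Service cost 15.
{A, B, C, F}: service cost 16
{A, B, D, F}: service cost 16
Among all 15 size-4 choices, {A, B, E, F} is lowest.

Choose A, B, E and F; total service cost 15.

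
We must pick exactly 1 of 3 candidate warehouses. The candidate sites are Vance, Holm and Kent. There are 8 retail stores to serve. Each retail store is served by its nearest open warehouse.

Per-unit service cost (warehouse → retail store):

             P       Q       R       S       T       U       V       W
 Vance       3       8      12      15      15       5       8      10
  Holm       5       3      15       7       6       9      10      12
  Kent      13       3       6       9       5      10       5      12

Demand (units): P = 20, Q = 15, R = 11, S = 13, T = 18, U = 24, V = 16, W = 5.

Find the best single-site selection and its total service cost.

With exactly 1 open, each retail store uses its cheapest among the chosen.
{Holm}: P→Holm 5·20=100, Q→Holm 3·15=45, R→Holm 15·11=165, S→Holm 7·13=91, T→Holm 6·18=108, U→Holm 9·24=216, V→Holm 10·16=160, W→Holm 12·5=60. Service cost 945.
{Kent}: service cost 958
{Vance}: service cost 1075
Among all 3 size-1 choices, {Holm} is lowest.

Choose Holm only; total service cost 945.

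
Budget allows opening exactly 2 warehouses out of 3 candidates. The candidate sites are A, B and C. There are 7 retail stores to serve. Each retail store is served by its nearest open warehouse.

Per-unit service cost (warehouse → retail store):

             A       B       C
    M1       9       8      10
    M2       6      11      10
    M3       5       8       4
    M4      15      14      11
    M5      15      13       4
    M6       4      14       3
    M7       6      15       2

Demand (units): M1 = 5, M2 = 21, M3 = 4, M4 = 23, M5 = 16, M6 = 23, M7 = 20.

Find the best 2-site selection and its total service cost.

Choose A and C; total service cost 613.

With exactly 2 open, each retail store uses its cheapest among the chosen.
{A, C}: M1→A 9·5=45, M2→A 6·21=126, M3→C 4·4=16, M4→C 11·23=253, M5→C 4·16=64, M6→C 3·23=69, M7→C 2·20=40. Service cost 613.
{B, C}: service cost 692
{A, B}: service cost 928
Among all 3 size-2 choices, {A, C} is lowest.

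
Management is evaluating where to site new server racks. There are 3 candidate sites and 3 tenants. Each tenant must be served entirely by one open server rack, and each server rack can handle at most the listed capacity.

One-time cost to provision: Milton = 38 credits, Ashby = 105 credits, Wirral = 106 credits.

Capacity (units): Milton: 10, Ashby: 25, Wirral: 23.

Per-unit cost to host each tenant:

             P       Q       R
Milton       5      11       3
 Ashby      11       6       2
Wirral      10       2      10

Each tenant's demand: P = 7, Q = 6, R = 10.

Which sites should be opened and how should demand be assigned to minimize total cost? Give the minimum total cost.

Minimum total cost: 234

Open {Milton, Ashby}: P→Milton 5·7=35, Q→Ashby 6·6=36, R→Ashby 2·10=20.
Loads: Milton carries 7/10, Ashby carries 16/25. Service 91; fixed 143; total 234.
Next best feasible plan costs 238.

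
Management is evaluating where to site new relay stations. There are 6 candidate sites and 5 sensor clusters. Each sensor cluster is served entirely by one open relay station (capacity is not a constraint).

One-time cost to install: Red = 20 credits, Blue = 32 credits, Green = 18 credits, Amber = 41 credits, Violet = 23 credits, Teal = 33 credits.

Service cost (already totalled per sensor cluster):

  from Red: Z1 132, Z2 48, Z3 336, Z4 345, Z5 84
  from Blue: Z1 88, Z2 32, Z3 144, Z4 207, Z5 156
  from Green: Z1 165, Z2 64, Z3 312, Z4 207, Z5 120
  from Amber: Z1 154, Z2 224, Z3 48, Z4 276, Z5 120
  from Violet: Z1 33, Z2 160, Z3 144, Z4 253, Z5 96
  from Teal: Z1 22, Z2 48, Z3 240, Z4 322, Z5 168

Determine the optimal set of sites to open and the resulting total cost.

Open Blue, Amber and Violet; minimum total cost 512.

For any fixed open set, each sensor cluster goes to its cheapest open site; total = fixed + service.
{Blue, Amber, Violet}: Z1→Violet 33, Z2→Blue 32, Z3→Amber 48, Z4→Blue 207, Z5→Violet 96. Service 416; fixed 96; total 512.
{Red, Blue, Amber, Teal}: service 393 + fixed 126 = 519
{Red, Blue, Amber, Violet}: Z1→Violet 33, Z2→Blue 32, Z3→Amber 48, Z4→Blue 207, Z5→Red 84. Service 404; fixed 116; total 520.
{Red, Blue, Green, Amber, Violet, Teal}: service 393 + fixed 167 = 560
No other subset beats 512.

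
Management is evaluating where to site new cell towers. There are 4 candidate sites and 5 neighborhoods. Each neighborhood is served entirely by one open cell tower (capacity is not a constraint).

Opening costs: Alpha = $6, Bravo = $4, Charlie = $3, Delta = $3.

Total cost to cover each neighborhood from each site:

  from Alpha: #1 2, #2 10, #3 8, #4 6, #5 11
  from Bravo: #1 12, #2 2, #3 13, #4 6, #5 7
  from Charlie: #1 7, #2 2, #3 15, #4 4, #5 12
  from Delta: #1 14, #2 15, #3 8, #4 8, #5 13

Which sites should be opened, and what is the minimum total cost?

Open Alpha and Bravo; minimum total cost 35.

For any fixed open set, each neighborhood goes to its cheapest open site; total = fixed + service.
{Alpha, Bravo}: #1→Alpha 2, #2→Bravo 2, #3→Alpha 8, #4→Alpha 6, #5→Bravo 7. Service 25; fixed 10; total 35.
{Alpha, Bravo, Charlie}: #1→Alpha 2, #2→Bravo 2, #3→Alpha 8, #4→Charlie 4, #5→Bravo 7. Service 23; fixed 13; total 36.
{Alpha, Charlie}: service 27 + fixed 9 = 36
{Alpha, Bravo, Charlie, Delta}: service 23 + fixed 16 = 39
(All 15 nonempty subsets were checked; Alpha and Bravo is lowest.)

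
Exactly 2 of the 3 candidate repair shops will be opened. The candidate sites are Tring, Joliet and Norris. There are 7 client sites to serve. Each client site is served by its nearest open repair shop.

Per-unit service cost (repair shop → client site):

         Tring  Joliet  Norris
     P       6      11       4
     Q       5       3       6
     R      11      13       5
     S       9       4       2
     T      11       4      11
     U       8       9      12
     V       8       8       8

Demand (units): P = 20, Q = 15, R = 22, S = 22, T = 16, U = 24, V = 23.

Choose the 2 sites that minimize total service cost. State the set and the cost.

Choose Joliet and Norris; total service cost 743.

With exactly 2 open, each client site uses its cheapest among the chosen.
{Joliet, Norris}: P→Norris 4·20=80, Q→Joliet 3·15=45, R→Norris 5·22=110, S→Norris 2·22=44, T→Joliet 4·16=64, U→Joliet 9·24=216, V→Joliet 8·23=184. Service cost 743.
{Tring, Norris}: service cost 861
{Tring, Joliet}: service cost 935
Among all 3 size-2 choices, {Joliet, Norris} is lowest.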